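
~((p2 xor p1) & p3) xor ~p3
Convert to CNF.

~((p2 xor p1) & p3) xor ~p3
= (~((p2 xor p1) & p3) | ~p3) & ~(~((p2 xor p1) & p3) & ~p3)   [expand xor]
= (~((p2 | p1) & ~(p2 & p1) & p3) | ~p3) & ~(~((p2 xor p1) & p3) & ~p3)   [expand xor]
= (~((p2 | p1) & ~(p2 & p1) & p3) | ~p3) & ~(~((p2 | p1) & ~(p2 & p1) & p3) & ~p3)   [expand xor]
= (~(p2 | p1) | ~~(p2 & p1) | ~p3 | ~p3) & ~(~((p2 | p1) & ~(p2 & p1) & p3) & ~p3)   [De Morgan]
= ((~p2 & ~p1) | ~~(p2 & p1) | ~p3 | ~p3) & ~(~((p2 | p1) & ~(p2 & p1) & p3) & ~p3)   [De Morgan]
= ((~p2 & ~p1) | (p2 & p1) | ~p3 | ~p3) & ~(~((p2 | p1) & ~(p2 & p1) & p3) & ~p3)   [double negation]
= ((~p2 & ~p1) | (p2 & p1) | ~p3 | ~p3) & (~~((p2 | p1) & ~(p2 & p1) & p3) | ~~p3)   [De Morgan]
= ((~p2 & ~p1) | (p2 & p1) | ~p3 | ~p3) & (((p2 | p1) & ~(p2 & p1) & p3) | ~~p3)   [double negation]
= ((~p2 & ~p1) | (p2 & p1) | ~p3 | ~p3) & (((p2 | p1) & (~p2 | ~p1) & p3) | ~~p3)   [De Morgan]
= ((~p2 & ~p1) | (p2 & p1) | ~p3 | ~p3) & (((p2 | p1) & (~p2 | ~p1) & p3) | p3)   [double negation]
= (~p2 | p2 | ~p3 | ~p3) & (~p2 | p1 | ~p3 | ~p3) & (~p1 | p2 | ~p3 | ~p3) & (~p1 | p1 | ~p3 | ~p3) & (p2 | p1 | p3) & (~p2 | ~p1 | p3) & (p3 | p3)   [distribute | over &]
= (~p2 | p1 | ~p3) & (~p1 | p2 | ~p3) & p3   [simplify]

(~p2 | p1 | ~p3) & (~p1 | p2 | ~p3) & p3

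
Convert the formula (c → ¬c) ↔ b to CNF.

(c → ¬c) ↔ b
≡ ((c → ¬c) → b) ∧ (b → (c → ¬c))   — eliminate ↔
≡ (¬(c → ¬c) ∨ b) ∧ (b → (c → ¬c))   — eliminate →
≡ (¬(¬c ∨ ¬c) ∨ b) ∧ (b → (c → ¬c))   — eliminate →
≡ (¬(¬c ∨ ¬c) ∨ b) ∧ (¬b ∨ (c → ¬c))   — eliminate →
≡ (¬(¬c ∨ ¬c) ∨ b) ∧ (¬b ∨ ¬c ∨ ¬c)   — eliminate →
≡ ((¬¬c ∧ ¬¬c) ∨ b) ∧ (¬b ∨ ¬c ∨ ¬c)   — De Morgan
≡ ((c ∧ ¬¬c) ∨ b) ∧ (¬b ∨ ¬c ∨ ¬c)   — double negation
≡ ((c ∧ c) ∨ b) ∧ (¬b ∨ ¬c ∨ ¬c)   — double negation
≡ (c ∨ b) ∧ (c ∨ b) ∧ (¬b ∨ ¬c ∨ ¬c)   — distribute ∨ over ∧
≡ (c ∨ b) ∧ (¬b ∨ ¬c)   — simplify

(c ∨ b) ∧ (¬b ∨ ¬c)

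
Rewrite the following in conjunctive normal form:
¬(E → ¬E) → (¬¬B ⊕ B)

¬(E → ¬E) → (¬¬B ⊕ B)
≡ ¬¬(E → ¬E) ∨ (¬¬B ⊕ B)
≡ ¬¬(¬E ∨ ¬E) ∨ (¬¬B ⊕ B)
≡ ¬¬(¬E ∨ ¬E) ∨ ((¬¬B ∨ B) ∧ ¬(¬¬B ∧ B))
≡ ¬E ∨ ¬E ∨ ((¬¬B ∨ B) ∧ ¬(¬¬B ∧ B))
≡ ¬E ∨ ¬E ∨ ((B ∨ B) ∧ ¬(¬¬B ∧ B))
≡ ¬E ∨ ¬E ∨ ((B ∨ B) ∧ (¬¬¬B ∨ ¬B))
≡ ¬E ∨ ¬E ∨ ((B ∨ B) ∧ (¬B ∨ ¬B))
≡ (¬E ∨ ¬E ∨ B ∨ B) ∧ (¬E ∨ ¬E ∨ ¬B ∨ ¬B)
≡ (¬E ∨ B) ∧ (¬E ∨ ¬B)

(¬E ∨ B) ∧ (¬E ∨ ¬B)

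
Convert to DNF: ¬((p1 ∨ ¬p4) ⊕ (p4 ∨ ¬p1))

¬((p1 ∨ ¬p4) ⊕ (p4 ∨ ¬p1))
≡ ¬(((p1 ∨ ¬p4) ∧ ¬(p4 ∨ ¬p1)) ∨ (¬(p1 ∨ ¬p4) ∧ (p4 ∨ ¬p1)))   — expand ⊕
≡ ¬((p1 ∨ ¬p4) ∧ ¬(p4 ∨ ¬p1)) ∧ ¬(¬(p1 ∨ ¬p4) ∧ (p4 ∨ ¬p1))   — De Morgan
≡ (¬(p1 ∨ ¬p4) ∨ ¬¬(p4 ∨ ¬p1)) ∧ ¬(¬(p1 ∨ ¬p4) ∧ (p4 ∨ ¬p1))   — De Morgan
≡ ((¬p1 ∧ ¬¬p4) ∨ ¬¬(p4 ∨ ¬p1)) ∧ ¬(¬(p1 ∨ ¬p4) ∧ (p4 ∨ ¬p1))   — De Morgan
≡ ((¬p1 ∧ p4) ∨ ¬¬(p4 ∨ ¬p1)) ∧ ¬(¬(p1 ∨ ¬p4) ∧ (p4 ∨ ¬p1))   — double negation
≡ ((¬p1 ∧ p4) ∨ p4 ∨ ¬p1) ∧ ¬(¬(p1 ∨ ¬p4) ∧ (p4 ∨ ¬p1))   — double negation
≡ ((¬p1 ∧ p4) ∨ p4 ∨ ¬p1) ∧ (¬¬(p1 ∨ ¬p4) ∨ ¬(p4 ∨ ¬p1))   — De Morgan
≡ ((¬p1 ∧ p4) ∨ p4 ∨ ¬p1) ∧ (p1 ∨ ¬p4 ∨ ¬(p4 ∨ ¬p1))   — double negation
≡ ((¬p1 ∧ p4) ∨ p4 ∨ ¬p1) ∧ (p1 ∨ ¬p4 ∨ (¬p4 ∧ ¬¬p1))   — De Morgan
≡ ((¬p1 ∧ p4) ∨ p4 ∨ ¬p1) ∧ (p1 ∨ ¬p4 ∨ (¬p4 ∧ p1))   — double negation
≡ (¬p1 ∧ p4 ∧ p1) ∨ (¬p1 ∧ p4 ∧ ¬p4) ∨ (¬p1 ∧ p4 ∧ ¬p4 ∧ p1) ∨ (p4 ∧ p1) ∨ (p4 ∧ ¬p4) ∨ (p4 ∧ ¬p4 ∧ p1) ∨ (¬p1 ∧ p1) ∨ (¬p1 ∧ ¬p4) ∨ (¬p1 ∧ ¬p4 ∧ p1)   — distribute ∧ over ∨
≡ (p4 ∧ p1) ∨ (¬p1 ∧ ¬p4)   — simplify

(p4 ∧ p1) ∨ (¬p1 ∧ ¬p4)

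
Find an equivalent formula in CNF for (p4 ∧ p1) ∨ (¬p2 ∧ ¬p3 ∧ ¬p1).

(p4 ∨ ¬p2) ∧ (p4 ∨ ¬p3) ∧ (p4 ∨ ¬p1) ∧ (p1 ∨ ¬p2) ∧ (p1 ∨ ¬p3)

(p4 ∧ p1) ∨ (¬p2 ∧ ¬p3 ∧ ¬p1)
⇔ (p4 ∨ ¬p2) ∧ (p4 ∨ ¬p3) ∧ (p4 ∨ ¬p1) ∧ (p1 ∨ ¬p2) ∧ (p1 ∨ ¬p3) ∧ (p1 ∨ ¬p1)   (distribute ∨ over ∧)
⇔ (p4 ∨ ¬p2) ∧ (p4 ∨ ¬p3) ∧ (p4 ∨ ¬p1) ∧ (p1 ∨ ¬p2) ∧ (p1 ∨ ¬p3)   (simplify)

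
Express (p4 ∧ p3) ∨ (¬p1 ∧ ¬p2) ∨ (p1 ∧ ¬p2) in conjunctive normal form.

(p4 ∧ p3) ∨ (¬p1 ∧ ¬p2) ∨ (p1 ∧ ¬p2)
= (p4 ∨ ¬p1 ∨ p1) ∧ (p4 ∨ ¬p1 ∨ ¬p2) ∧ (p4 ∨ ¬p2 ∨ p1) ∧ (p4 ∨ ¬p2 ∨ ¬p2) ∧ (p3 ∨ ¬p1 ∨ p1) ∧ (p3 ∨ ¬p1 ∨ ¬p2) ∧ (p3 ∨ ¬p2 ∨ p1) ∧ (p3 ∨ ¬p2 ∨ ¬p2)   [distribute ∨ over ∧]
= (p4 ∨ ¬p2) ∧ (p3 ∨ ¬p2)   [simplify]

(p4 ∨ ¬p2) ∧ (p3 ∨ ¬p2)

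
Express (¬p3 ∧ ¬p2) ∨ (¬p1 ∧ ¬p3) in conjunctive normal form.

(¬p3 ∧ ¬p2) ∨ (¬p1 ∧ ¬p3)
⇔ (¬p3 ∨ ¬p1) ∧ (¬p3 ∨ ¬p3) ∧ (¬p2 ∨ ¬p1) ∧ (¬p2 ∨ ¬p3)   [distribute ∨ over ∧]
⇔ ¬p3 ∧ (¬p2 ∨ ¬p1)   [simplify]

¬p3 ∧ (¬p2 ∨ ¬p1)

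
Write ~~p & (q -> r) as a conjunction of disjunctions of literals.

p & (~q | r)

~~p & (q -> r)
⇔ ~~p & (~q | r)   [eliminate ->]
⇔ p & (~q | r)   [double negation]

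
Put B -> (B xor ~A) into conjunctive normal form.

B -> (B xor ~A)
⇔ ~B | (B xor ~A)   [eliminate ->]
⇔ ~B | ((B | ~A) & ~(B & ~A))   [expand xor]
⇔ ~B | ((B | ~A) & (~B | ~~A))   [De Morgan]
⇔ ~B | ((B | ~A) & (~B | A))   [double negation]
⇔ (~B | B | ~A) & (~B | ~B | A)   [distribute | over &]
⇔ ~B | A   [simplify]

~B | A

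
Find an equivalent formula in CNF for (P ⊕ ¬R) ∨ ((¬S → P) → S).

(P ⊕ ¬R) ∨ ((¬S → P) → S)
⇔ ((P ∨ ¬R) ∧ ¬(P ∧ ¬R)) ∨ ((¬S → P) → S)   [expand ⊕]
⇔ ((P ∨ ¬R) ∧ ¬(P ∧ ¬R)) ∨ ¬(¬S → P) ∨ S   [eliminate →]
⇔ ((P ∨ ¬R) ∧ ¬(P ∧ ¬R)) ∨ ¬(¬¬S ∨ P) ∨ S   [eliminate →]
⇔ ((P ∨ ¬R) ∧ (¬P ∨ ¬¬R)) ∨ ¬(¬¬S ∨ P) ∨ S   [De Morgan]
⇔ ((P ∨ ¬R) ∧ (¬P ∨ R)) ∨ ¬(¬¬S ∨ P) ∨ S   [double negation]
⇔ ((P ∨ ¬R) ∧ (¬P ∨ R)) ∨ (¬¬¬S ∧ ¬P) ∨ S   [De Morgan]
⇔ ((P ∨ ¬R) ∧ (¬P ∨ R)) ∨ (¬S ∧ ¬P) ∨ S   [double negation]
⇔ (P ∨ ¬R ∨ ¬S ∨ S) ∧ (P ∨ ¬R ∨ ¬P ∨ S) ∧ (¬P ∨ R ∨ ¬S ∨ S) ∧ (¬P ∨ R ∨ ¬P ∨ S)   [distribute ∨ over ∧]
⇔ ¬P ∨ R ∨ S   [simplify]

¬P ∨ R ∨ S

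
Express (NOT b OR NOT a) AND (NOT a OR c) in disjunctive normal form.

(NOT b AND c) OR NOT a

(NOT b OR NOT a) AND (NOT a OR c)
≡ (NOT b AND NOT a) OR (NOT b AND c) OR (NOT a AND NOT a) OR (NOT a AND c)   [distribute AND over OR]
≡ (NOT b AND c) OR NOT a   [simplify]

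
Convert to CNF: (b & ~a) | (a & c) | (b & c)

(b | a) & (b | c) & (~a | c)

(b & ~a) | (a & c) | (b & c)
≡ (b | a | b) & (b | a | c) & (b | c | b) & (b | c | c) & (~a | a | b) & (~a | a | c) & (~a | c | b) & (~a | c | c)   [distribute | over &]
≡ (b | a) & (b | c) & (~a | c)   [simplify]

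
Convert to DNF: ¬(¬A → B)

¬(¬A → B)
= ¬(¬¬A ∨ B)   [eliminate →]
= ¬¬¬A ∧ ¬B   [De Morgan]
= ¬A ∧ ¬B   [double negation]

¬A ∧ ¬B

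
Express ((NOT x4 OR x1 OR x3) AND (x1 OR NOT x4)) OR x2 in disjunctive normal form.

((NOT x4 OR x1 OR x3) AND (x1 OR NOT x4)) OR x2
≡ (NOT x4 AND x1) OR (NOT x4 AND NOT x4) OR (x1 AND x1) OR (x1 AND NOT x4) OR (x3 AND x1) OR (x3 AND NOT x4) OR x2   [distribute AND over OR]
≡ NOT x4 OR x1 OR x2   [simplify]

NOT x4 OR x1 OR x2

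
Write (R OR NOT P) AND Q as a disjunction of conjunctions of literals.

(R OR NOT P) AND Q
≡ (R AND Q) OR (NOT P AND Q)   [distribute AND over OR]

(R AND Q) OR (NOT P AND Q)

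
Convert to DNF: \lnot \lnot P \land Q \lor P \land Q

\lnot \lnot P \land Q \lor P \land Q
≡ P \land Q \lor P \land Q
≡ P \land Q

P \land Q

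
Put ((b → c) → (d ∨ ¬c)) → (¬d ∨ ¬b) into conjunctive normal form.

¬d ∨ ¬b

((b → c) → (d ∨ ¬c)) → (¬d ∨ ¬b)
⇔ ¬((b → c) → (d ∨ ¬c)) ∨ ¬d ∨ ¬b
⇔ ¬(¬(b → c) ∨ d ∨ ¬c) ∨ ¬d ∨ ¬b
⇔ ¬(¬(¬b ∨ c) ∨ d ∨ ¬c) ∨ ¬d ∨ ¬b
⇔ (¬¬(¬b ∨ c) ∧ ¬d ∧ ¬¬c) ∨ ¬d ∨ ¬b
⇔ ((¬b ∨ c) ∧ ¬d ∧ ¬¬c) ∨ ¬d ∨ ¬b
⇔ ((¬b ∨ c) ∧ ¬d ∧ c) ∨ ¬d ∨ ¬b
⇔ (¬b ∨ c ∨ ¬d ∨ ¬b) ∧ (¬d ∨ ¬d ∨ ¬b) ∧ (c ∨ ¬d ∨ ¬b)
⇔ ¬d ∨ ¬b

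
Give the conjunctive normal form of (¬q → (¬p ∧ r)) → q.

p ∨ ¬r ∨ q

(¬q → (¬p ∧ r)) → q
⇔ ¬(¬q → (¬p ∧ r)) ∨ q   [eliminate →]
⇔ ¬(¬¬q ∨ (¬p ∧ r)) ∨ q   [eliminate →]
⇔ (¬¬¬q ∧ ¬(¬p ∧ r)) ∨ q   [De Morgan]
⇔ (¬q ∧ ¬(¬p ∧ r)) ∨ q   [double negation]
⇔ (¬q ∧ (¬¬p ∨ ¬r)) ∨ q   [De Morgan]
⇔ (¬q ∧ (p ∨ ¬r)) ∨ q   [double negation]
⇔ (¬q ∨ q) ∧ (p ∨ ¬r ∨ q)   [distribute ∨ over ∧]
⇔ p ∨ ¬r ∨ q   [simplify]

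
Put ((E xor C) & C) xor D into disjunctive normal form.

(~E & C & ~D) | (C & E & D) | (~C & D)

((E xor C) & C) xor D
⇔ ((E xor C) & C & ~D) | (~((E xor C) & C) & D)   — expand xor
⇔ (((E & ~C) | (~E & C)) & C & ~D) | (~((E xor C) & C) & D)   — expand xor
⇔ (((E & ~C) | (~E & C)) & C & ~D) | (~(((E & ~C) | (~E & C)) & C) & D)   — expand xor
⇔ (((E & ~C) | (~E & C)) & C & ~D) | ((~((E & ~C) | (~E & C)) | ~C) & D)   — De Morgan
⇔ (((E & ~C) | (~E & C)) & C & ~D) | (((~(E & ~C) & ~(~E & C)) | ~C) & D)   — De Morgan
⇔ (((E & ~C) | (~E & C)) & C & ~D) | ((((~E | ~~C) & ~(~E & C)) | ~C) & D)   — De Morgan
⇔ (((E & ~C) | (~E & C)) & C & ~D) | ((((~E | C) & ~(~E & C)) | ~C) & D)   — double negation
⇔ (((E & ~C) | (~E & C)) & C & ~D) | ((((~E | C) & (~~E | ~C)) | ~C) & D)   — De Morgan
⇔ (((E & ~C) | (~E & C)) & C & ~D) | ((((~E | C) & (E | ~C)) | ~C) & D)   — double negation
⇔ (E & ~C & C & ~D) | (~E & C & C & ~D) | (~E & E & D) | (~E & ~C & D) | (C & E & D) | (C & ~C & D) | (~C & D)   — distribute & over |
⇔ (~E & C & ~D) | (C & E & D) | (~C & D)   — simplify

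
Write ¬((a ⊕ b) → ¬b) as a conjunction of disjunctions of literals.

¬((a ⊕ b) → ¬b)
= ¬(¬(a ⊕ b) ∨ ¬b)   [eliminate →]
= ¬(¬((a ∨ b) ∧ ¬(a ∧ b)) ∨ ¬b)   [expand ⊕]
= ¬¬((a ∨ b) ∧ ¬(a ∧ b)) ∧ ¬¬b   [De Morgan]
= (a ∨ b) ∧ ¬(a ∧ b) ∧ ¬¬b   [double negation]
= (a ∨ b) ∧ (¬a ∨ ¬b) ∧ ¬¬b   [De Morgan]
= (a ∨ b) ∧ (¬a ∨ ¬b) ∧ b   [double negation]
= (¬a ∨ ¬b) ∧ b   [simplify]

(¬a ∨ ¬b) ∧ b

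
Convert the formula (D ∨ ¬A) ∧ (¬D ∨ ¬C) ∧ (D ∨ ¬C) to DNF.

(D ∧ ¬C) ∨ (¬A ∧ ¬C)

(D ∨ ¬A) ∧ (¬D ∨ ¬C) ∧ (D ∨ ¬C)
≡ (D ∧ ¬D ∧ D) ∨ (D ∧ ¬D ∧ ¬C) ∨ (D ∧ ¬C ∧ D) ∨ (D ∧ ¬C ∧ ¬C) ∨ (¬A ∧ ¬D ∧ D) ∨ (¬A ∧ ¬D ∧ ¬C) ∨ (¬A ∧ ¬C ∧ D) ∨ (¬A ∧ ¬C ∧ ¬C)   [distribute ∧ over ∨]
≡ (D ∧ ¬C) ∨ (¬A ∧ ¬C)   [simplify]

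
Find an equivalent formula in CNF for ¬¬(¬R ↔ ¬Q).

¬¬(¬R ↔ ¬Q)
= ¬¬((¬R → ¬Q) ∧ (¬Q → ¬R))   [eliminate ↔]
= ¬¬((¬¬R ∨ ¬Q) ∧ (¬Q → ¬R))   [eliminate →]
= ¬¬((¬¬R ∨ ¬Q) ∧ (¬¬Q ∨ ¬R))   [eliminate →]
= (¬¬R ∨ ¬Q) ∧ (¬¬Q ∨ ¬R)   [double negation]
= (R ∨ ¬Q) ∧ (¬¬Q ∨ ¬R)   [double negation]
= (R ∨ ¬Q) ∧ (Q ∨ ¬R)   [double negation]

(R ∨ ¬Q) ∧ (Q ∨ ¬R)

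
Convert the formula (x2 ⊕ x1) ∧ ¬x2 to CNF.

(x2 ∨ x1) ∧ ¬x2

(x2 ⊕ x1) ∧ ¬x2
= (x2 ∨ x1) ∧ ¬(x2 ∧ x1) ∧ ¬x2   (expand ⊕)
= (x2 ∨ x1) ∧ (¬x2 ∨ ¬x1) ∧ ¬x2   (De Morgan)
= (x2 ∨ x1) ∧ ¬x2   (simplify)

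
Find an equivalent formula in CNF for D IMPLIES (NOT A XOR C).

D IMPLIES (NOT A XOR C)
= NOT D OR (NOT A XOR C)   (eliminate IMPLIES)
= NOT D OR ((NOT A OR C) AND NOT (NOT A AND C))   (expand XOR)
= NOT D OR ((NOT A OR C) AND (NOT NOT A OR NOT C))   (De Morgan)
= NOT D OR ((NOT A OR C) AND (A OR NOT C))   (double negation)
= (NOT D OR NOT A OR C) AND (NOT D OR A OR NOT C)   (distribute OR over AND)

(NOT D OR NOT A OR C) AND (NOT D OR A OR NOT C)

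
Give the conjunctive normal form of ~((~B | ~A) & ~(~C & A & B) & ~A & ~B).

~((~B | ~A) & ~(~C & A & B) & ~A & ~B)
= ~(~B | ~A) | ~~(~C & A & B) | ~~A | ~~B
= (~~B & ~~A) | ~~(~C & A & B) | ~~A | ~~B
= (B & ~~A) | ~~(~C & A & B) | ~~A | ~~B
= (B & A) | ~~(~C & A & B) | ~~A | ~~B
= (B & A) | (~C & A & B) | ~~A | ~~B
= (B & A) | (~C & A & B) | A | ~~B
= (B & A) | (~C & A & B) | A | B
= (B | ~C | A | B) & (B | A | A | B) & (B | B | A | B) & (A | ~C | A | B) & (A | A | A | B) & (A | B | A | B)
= B | A

B | A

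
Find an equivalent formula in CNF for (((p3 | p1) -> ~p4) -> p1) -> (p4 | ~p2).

~p1 | p4 | ~p2

(((p3 | p1) -> ~p4) -> p1) -> (p4 | ~p2)
≡ ~(((p3 | p1) -> ~p4) -> p1) | p4 | ~p2   (eliminate ->)
≡ ~(~((p3 | p1) -> ~p4) | p1) | p4 | ~p2   (eliminate ->)
≡ ~(~(~(p3 | p1) | ~p4) | p1) | p4 | ~p2   (eliminate ->)
≡ (~~(~(p3 | p1) | ~p4) & ~p1) | p4 | ~p2   (De Morgan)
≡ ((~(p3 | p1) | ~p4) & ~p1) | p4 | ~p2   (double negation)
≡ (((~p3 & ~p1) | ~p4) & ~p1) | p4 | ~p2   (De Morgan)
≡ (~p3 | ~p4 | p4 | ~p2) & (~p1 | ~p4 | p4 | ~p2) & (~p1 | p4 | ~p2)   (distribute | over &)
≡ ~p1 | p4 | ~p2   (simplify)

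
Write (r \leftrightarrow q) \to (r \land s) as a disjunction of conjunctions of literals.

(r \land \lnot q) \lor (q \land \lnot r) \lor (r \land s)

(r \leftrightarrow q) \to (r \land s)
= \lnot (r \leftrightarrow q) \lor (r \land s)
= \lnot ((r \to q) \land (q \to r)) \lor (r \land s)
= \lnot ((\lnot r \lor q) \land (q \to r)) \lor (r \land s)
= \lnot ((\lnot r \lor q) \land (\lnot q \lor r)) \lor (r \land s)
= \lnot (\lnot r \lor q) \lor \lnot (\lnot q \lor r) \lor (r \land s)
= (\lnot \lnot r \land \lnot q) \lor \lnot (\lnot q \lor r) \lor (r \land s)
= (r \land \lnot q) \lor \lnot (\lnot q \lor r) \lor (r \land s)
= (r \land \lnot q) \lor (\lnot \lnot q \land \lnot r) \lor (r \land s)
= (r \land \lnot q) \lor (q \land \lnot r) \lor (r \land s)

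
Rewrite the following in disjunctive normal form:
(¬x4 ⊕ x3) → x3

(x4 ∧ ¬x3) ∨ x3

(¬x4 ⊕ x3) → x3
= ¬(¬x4 ⊕ x3) ∨ x3   [eliminate →]
= ¬((¬x4 ∧ ¬x3) ∨ (¬¬x4 ∧ x3)) ∨ x3   [expand ⊕]
= (¬(¬x4 ∧ ¬x3) ∧ ¬(¬¬x4 ∧ x3)) ∨ x3   [De Morgan]
= ((¬¬x4 ∨ ¬¬x3) ∧ ¬(¬¬x4 ∧ x3)) ∨ x3   [De Morgan]
= ((x4 ∨ ¬¬x3) ∧ ¬(¬¬x4 ∧ x3)) ∨ x3   [double negation]
= ((x4 ∨ x3) ∧ ¬(¬¬x4 ∧ x3)) ∨ x3   [double negation]
= ((x4 ∨ x3) ∧ (¬¬¬x4 ∨ ¬x3)) ∨ x3   [De Morgan]
= ((x4 ∨ x3) ∧ (¬x4 ∨ ¬x3)) ∨ x3   [double negation]
= (x4 ∧ ¬x4) ∨ (x4 ∧ ¬x3) ∨ (x3 ∧ ¬x4) ∨ (x3 ∧ ¬x3) ∨ x3   [distribute ∧ over ∨]
= (x4 ∧ ¬x3) ∨ x3   [simplify]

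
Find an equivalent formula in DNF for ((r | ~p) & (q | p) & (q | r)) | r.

((r | ~p) & (q | p) & (q | r)) | r
⇔ (r & q & q) | (r & q & r) | (r & p & q) | (r & p & r) | (~p & q & q) | (~p & q & r) | (~p & p & q) | (~p & p & r) | r   (distribute & over |)
⇔ (~p & q) | r   (simplify)

(~p & q) | r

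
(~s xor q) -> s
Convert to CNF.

(~s xor q) -> s
⇔ ~(~s xor q) | s   — eliminate ->
⇔ ~((~s | q) & ~(~s & q)) | s   — expand xor
⇔ ~(~s | q) | ~~(~s & q) | s   — De Morgan
⇔ (~~s & ~q) | ~~(~s & q) | s   — De Morgan
⇔ (s & ~q) | ~~(~s & q) | s   — double negation
⇔ (s & ~q) | (~s & q) | s   — double negation
⇔ (s | ~s | s) & (s | q | s) & (~q | ~s | s) & (~q | q | s)   — distribute | over &
⇔ s | q   — simplify

s | q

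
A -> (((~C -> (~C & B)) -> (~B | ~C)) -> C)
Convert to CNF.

A -> (((~C -> (~C & B)) -> (~B | ~C)) -> C)
≡ ~A | (((~C -> (~C & B)) -> (~B | ~C)) -> C)   — eliminate ->
≡ ~A | ~((~C -> (~C & B)) -> (~B | ~C)) | C   — eliminate ->
≡ ~A | ~(~(~C -> (~C & B)) | ~B | ~C) | C   — eliminate ->
≡ ~A | ~(~(~~C | (~C & B)) | ~B | ~C) | C   — eliminate ->
≡ ~A | (~~(~~C | (~C & B)) & ~~B & ~~C) | C   — De Morgan
≡ ~A | ((~~C | (~C & B)) & ~~B & ~~C) | C   — double negation
≡ ~A | ((C | (~C & B)) & ~~B & ~~C) | C   — double negation
≡ ~A | ((C | (~C & B)) & B & ~~C) | C   — double negation
≡ ~A | ((C | (~C & B)) & B & C) | C   — double negation
≡ (~A | C | ~C | C) & (~A | C | B | C) & (~A | B | C) & (~A | C | C)   — distribute | over &
≡ ~A | C   — simplify

~A | C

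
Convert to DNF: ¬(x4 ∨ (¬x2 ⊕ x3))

¬(x4 ∨ (¬x2 ⊕ x3))
≡ ¬(x4 ∨ (¬x2 ∧ ¬x3) ∨ (¬¬x2 ∧ x3))
≡ ¬x4 ∧ ¬(¬x2 ∧ ¬x3) ∧ ¬(¬¬x2 ∧ x3)
≡ ¬x4 ∧ (¬¬x2 ∨ ¬¬x3) ∧ ¬(¬¬x2 ∧ x3)
≡ ¬x4 ∧ (x2 ∨ ¬¬x3) ∧ ¬(¬¬x2 ∧ x3)
≡ ¬x4 ∧ (x2 ∨ x3) ∧ ¬(¬¬x2 ∧ x3)
≡ ¬x4 ∧ (x2 ∨ x3) ∧ (¬¬¬x2 ∨ ¬x3)
≡ ¬x4 ∧ (x2 ∨ x3) ∧ (¬x2 ∨ ¬x3)
≡ (¬x4 ∧ x2 ∧ ¬x2) ∨ (¬x4 ∧ x2 ∧ ¬x3) ∨ (¬x4 ∧ x3 ∧ ¬x2) ∨ (¬x4 ∧ x3 ∧ ¬x3)
≡ (¬x4 ∧ x2 ∧ ¬x3) ∨ (¬x4 ∧ x3 ∧ ¬x2)

(¬x4 ∧ x2 ∧ ¬x3) ∨ (¬x4 ∧ x3 ∧ ¬x2)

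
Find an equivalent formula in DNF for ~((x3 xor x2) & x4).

~((x3 xor x2) & x4)
≡ ~(((x3 & ~x2) | (~x3 & x2)) & x4)   (expand xor)
≡ ~((x3 & ~x2) | (~x3 & x2)) | ~x4   (De Morgan)
≡ (~(x3 & ~x2) & ~(~x3 & x2)) | ~x4   (De Morgan)
≡ ((~x3 | ~~x2) & ~(~x3 & x2)) | ~x4   (De Morgan)
≡ ((~x3 | x2) & ~(~x3 & x2)) | ~x4   (double negation)
≡ ((~x3 | x2) & (~~x3 | ~x2)) | ~x4   (De Morgan)
≡ ((~x3 | x2) & (x3 | ~x2)) | ~x4   (double negation)
≡ (~x3 & x3) | (~x3 & ~x2) | (x2 & x3) | (x2 & ~x2) | ~x4   (distribute & over |)
≡ (~x3 & ~x2) | (x2 & x3) | ~x4   (simplify)

(~x3 & ~x2) | (x2 & x3) | ~x4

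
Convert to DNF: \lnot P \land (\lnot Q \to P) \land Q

\lnot P \land (\lnot Q \to P) \land Q
≡ \lnot P \land (\lnot \lnot Q \lor P) \land Q   (eliminate \to)
≡ \lnot P \land (Q \lor P) \land Q   (double negation)
≡ (\lnot P \land Q \land Q) \lor (\lnot P \land P \land Q)   (distribute \land over \lor)
≡ \lnot P \land Q   (simplify)

\lnot P \land Q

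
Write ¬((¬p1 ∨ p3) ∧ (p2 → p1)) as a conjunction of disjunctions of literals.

(p1 ∨ p2) ∧ (¬p3 ∨ p2) ∧ (¬p3 ∨ ¬p1)

¬((¬p1 ∨ p3) ∧ (p2 → p1))
≡ ¬((¬p1 ∨ p3) ∧ (¬p2 ∨ p1))   [eliminate →]
≡ ¬(¬p1 ∨ p3) ∨ ¬(¬p2 ∨ p1)   [De Morgan]
≡ (¬¬p1 ∧ ¬p3) ∨ ¬(¬p2 ∨ p1)   [De Morgan]
≡ (p1 ∧ ¬p3) ∨ ¬(¬p2 ∨ p1)   [double negation]
≡ (p1 ∧ ¬p3) ∨ (¬¬p2 ∧ ¬p1)   [De Morgan]
≡ (p1 ∧ ¬p3) ∨ (p2 ∧ ¬p1)   [double negation]
≡ (p1 ∨ p2) ∧ (p1 ∨ ¬p1) ∧ (¬p3 ∨ p2) ∧ (¬p3 ∨ ¬p1)   [distribute ∨ over ∧]
≡ (p1 ∨ p2) ∧ (¬p3 ∨ p2) ∧ (¬p3 ∨ ¬p1)   [simplify]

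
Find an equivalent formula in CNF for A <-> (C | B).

(~A | C | B) & (~C | A) & (~B | A)

A <-> (C | B)
≡ (A -> (C | B)) & ((C | B) -> A)   (eliminate <->)
≡ (~A | C | B) & ((C | B) -> A)   (eliminate ->)
≡ (~A | C | B) & (~(C | B) | A)   (eliminate ->)
≡ (~A | C | B) & ((~C & ~B) | A)   (De Morgan)
≡ (~A | C | B) & (~C | A) & (~B | A)   (distribute | over &)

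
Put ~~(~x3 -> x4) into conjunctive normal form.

~~(~x3 -> x4)
≡ ~~(~~x3 | x4)   (eliminate ->)
≡ ~~x3 | x4   (double negation)
≡ x3 | x4   (double negation)

x3 | x4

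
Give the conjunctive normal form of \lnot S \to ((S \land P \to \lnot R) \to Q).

S \lor Q

\lnot S \to ((S \land P \to \lnot R) \to Q)
= \lnot \lnot S \lor ((S \land P \to \lnot R) \to Q)   (eliminate \to)
= \lnot \lnot S \lor \lnot (S \land P \to \lnot R) \lor Q   (eliminate \to)
= \lnot \lnot S \lor \lnot (\lnot (S \land P) \lor \lnot R) \lor Q   (eliminate \to)
= S \lor \lnot (\lnot (S \land P) \lor \lnot R) \lor Q   (double negation)
= S \lor \lnot \lnot (S \land P) \land \lnot \lnot R \lor Q   (De Morgan)
= S \lor S \land P \land \lnot \lnot R \lor Q   (double negation)
= S \lor S \land P \land R \lor Q   (double negation)
= (S \lor S \lor Q) \land (S \lor P \lor Q) \land (S \lor R \lor Q)   (distribute \lor over \land)
= S \lor Q   (simplify)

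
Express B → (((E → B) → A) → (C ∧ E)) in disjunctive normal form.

¬B ∨ (¬E ∧ ¬A) ∨ (B ∧ ¬A) ∨ (C ∧ E)

B → (((E → B) → A) → (C ∧ E))
≡ ¬B ∨ (((E → B) → A) → (C ∧ E))   [eliminate →]
≡ ¬B ∨ ¬((E → B) → A) ∨ (C ∧ E)   [eliminate →]
≡ ¬B ∨ ¬(¬(E → B) ∨ A) ∨ (C ∧ E)   [eliminate →]
≡ ¬B ∨ ¬(¬(¬E ∨ B) ∨ A) ∨ (C ∧ E)   [eliminate →]
≡ ¬B ∨ (¬¬(¬E ∨ B) ∧ ¬A) ∨ (C ∧ E)   [De Morgan]
≡ ¬B ∨ ((¬E ∨ B) ∧ ¬A) ∨ (C ∧ E)   [double negation]
≡ ¬B ∨ (¬E ∧ ¬A) ∨ (B ∧ ¬A) ∨ (C ∧ E)   [distribute ∧ over ∨]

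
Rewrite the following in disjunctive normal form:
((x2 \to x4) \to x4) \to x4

((x2 \to x4) \to x4) \to x4
= \lnot ((x2 \to x4) \to x4) \lor x4   [eliminate \to]
= \lnot (\lnot (x2 \to x4) \lor x4) \lor x4   [eliminate \to]
= \lnot (\lnot (\lnot x2 \lor x4) \lor x4) \lor x4   [eliminate \to]
= (\lnot \lnot (\lnot x2 \lor x4) \land \lnot x4) \lor x4   [De Morgan]
= ((\lnot x2 \lor x4) \land \lnot x4) \lor x4   [double negation]
= (\lnot x2 \land \lnot x4) \lor (x4 \land \lnot x4) \lor x4   [distribute \land over \lor]
= (\lnot x2 \land \lnot x4) \lor x4   [simplify]

(\lnot x2 \land \lnot x4) \lor x4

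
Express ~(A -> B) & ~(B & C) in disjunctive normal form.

A & ~B

~(A -> B) & ~(B & C)
⇔ ~(~A | B) & ~(B & C)   [eliminate ->]
⇔ ~~A & ~B & ~(B & C)   [De Morgan]
⇔ A & ~B & ~(B & C)   [double negation]
⇔ A & ~B & (~B | ~C)   [De Morgan]
⇔ (A & ~B & ~B) | (A & ~B & ~C)   [distribute & over |]
⇔ A & ~B   [simplify]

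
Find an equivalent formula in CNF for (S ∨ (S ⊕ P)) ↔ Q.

(¬S ∨ Q) ∧ (¬P ∨ S ∨ Q) ∧ (¬Q ∨ S ∨ P)

(S ∨ (S ⊕ P)) ↔ Q
⇔ ((S ∨ (S ⊕ P)) → Q) ∧ (Q → (S ∨ (S ⊕ P)))
⇔ (¬(S ∨ (S ⊕ P)) ∨ Q) ∧ (Q → (S ∨ (S ⊕ P)))
⇔ (¬(S ∨ ((S ∨ P) ∧ ¬(S ∧ P))) ∨ Q) ∧ (Q → (S ∨ (S ⊕ P)))
⇔ (¬(S ∨ ((S ∨ P) ∧ ¬(S ∧ P))) ∨ Q) ∧ (¬Q ∨ S ∨ (S ⊕ P))
⇔ (¬(S ∨ ((S ∨ P) ∧ ¬(S ∧ P))) ∨ Q) ∧ (¬Q ∨ S ∨ ((S ∨ P) ∧ ¬(S ∧ P)))
⇔ ((¬S ∧ ¬((S ∨ P) ∧ ¬(S ∧ P))) ∨ Q) ∧ (¬Q ∨ S ∨ ((S ∨ P) ∧ ¬(S ∧ P)))
⇔ ((¬S ∧ (¬(S ∨ P) ∨ ¬¬(S ∧ P))) ∨ Q) ∧ (¬Q ∨ S ∨ ((S ∨ P) ∧ ¬(S ∧ P)))
⇔ ((¬S ∧ ((¬S ∧ ¬P) ∨ ¬¬(S ∧ P))) ∨ Q) ∧ (¬Q ∨ S ∨ ((S ∨ P) ∧ ¬(S ∧ P)))
⇔ ((¬S ∧ ((¬S ∧ ¬P) ∨ (S ∧ P))) ∨ Q) ∧ (¬Q ∨ S ∨ ((S ∨ P) ∧ ¬(S ∧ P)))
⇔ ((¬S ∧ ((¬S ∧ ¬P) ∨ (S ∧ P))) ∨ Q) ∧ (¬Q ∨ S ∨ ((S ∨ P) ∧ (¬S ∨ ¬P)))
⇔ (¬S ∨ Q) ∧ (¬S ∨ S ∨ Q) ∧ (¬S ∨ P ∨ Q) ∧ (¬P ∨ S ∨ Q) ∧ (¬P ∨ P ∨ Q) ∧ (¬Q ∨ S ∨ S ∨ P) ∧ (¬Q ∨ S ∨ ¬S ∨ ¬P)
⇔ (¬S ∨ Q) ∧ (¬P ∨ S ∨ Q) ∧ (¬Q ∨ S ∨ P)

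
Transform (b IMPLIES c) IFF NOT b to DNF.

(b AND NOT c) OR NOT b

(b IMPLIES c) IFF NOT b
≡ ((b IMPLIES c) IMPLIES NOT b) AND (NOT b IMPLIES (b IMPLIES c))
≡ (NOT (b IMPLIES c) OR NOT b) AND (NOT b IMPLIES (b IMPLIES c))
≡ (NOT (NOT b OR c) OR NOT b) AND (NOT b IMPLIES (b IMPLIES c))
≡ (NOT (NOT b OR c) OR NOT b) AND (NOT NOT b OR (b IMPLIES c))
≡ (NOT (NOT b OR c) OR NOT b) AND (NOT NOT b OR NOT b OR c)
≡ ((NOT NOT b AND NOT c) OR NOT b) AND (NOT NOT b OR NOT b OR c)
≡ ((b AND NOT c) OR NOT b) AND (NOT NOT b OR NOT b OR c)
≡ ((b AND NOT c) OR NOT b) AND (b OR NOT b OR c)
≡ (b AND NOT c AND b) OR (b AND NOT c AND NOT b) OR (b AND NOT c AND c) OR (NOT b AND b) OR (NOT b AND NOT b) OR (NOT b AND c)
≡ (b AND NOT c) OR NOT b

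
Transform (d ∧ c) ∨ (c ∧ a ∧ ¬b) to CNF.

(d ∧ c) ∨ (c ∧ a ∧ ¬b)
≡ (d ∨ c) ∧ (d ∨ a) ∧ (d ∨ ¬b) ∧ (c ∨ c) ∧ (c ∨ a) ∧ (c ∨ ¬b)   [distribute ∨ over ∧]
≡ (d ∨ a) ∧ (d ∨ ¬b) ∧ c   [simplify]

(d ∨ a) ∧ (d ∨ ¬b) ∧ c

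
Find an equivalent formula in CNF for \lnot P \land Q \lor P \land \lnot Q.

\lnot P \land Q \lor P \land \lnot Q
⇔ (\lnot P \lor P) \land (\lnot P \lor \lnot Q) \land (Q \lor P) \land (Q \lor \lnot Q)   — distribute \lor over \land
⇔ (\lnot P \lor \lnot Q) \land (Q \lor P)   — simplify

(\lnot P \lor \lnot Q) \land (Q \lor P)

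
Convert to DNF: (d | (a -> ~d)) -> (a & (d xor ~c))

(a & d & c) | (a & ~d & ~c)

(d | (a -> ~d)) -> (a & (d xor ~c))
≡ ~(d | (a -> ~d)) | (a & (d xor ~c))   (eliminate ->)
≡ ~(d | ~a | ~d) | (a & (d xor ~c))   (eliminate ->)
≡ ~(d | ~a | ~d) | (a & ((d & ~~c) | (~d & ~c)))   (expand xor)
≡ (~d & ~~a & ~~d) | (a & ((d & ~~c) | (~d & ~c)))   (De Morgan)
≡ (~d & a & ~~d) | (a & ((d & ~~c) | (~d & ~c)))   (double negation)
≡ (~d & a & d) | (a & ((d & ~~c) | (~d & ~c)))   (double negation)
≡ (~d & a & d) | (a & ((d & c) | (~d & ~c)))   (double negation)
≡ (~d & a & d) | (a & d & c) | (a & ~d & ~c)   (distribute & over |)
≡ (a & d & c) | (a & ~d & ~c)   (simplify)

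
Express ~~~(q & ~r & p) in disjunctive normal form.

~~~(q & ~r & p)
≡ ~(q & ~r & p)   [double negation]
≡ ~q | ~~r | ~p   [De Morgan]
≡ ~q | r | ~p   [double negation]

~q | r | ~p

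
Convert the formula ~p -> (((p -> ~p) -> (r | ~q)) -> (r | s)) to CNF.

p | q | r | s

~p -> (((p -> ~p) -> (r | ~q)) -> (r | s))
≡ ~~p | (((p -> ~p) -> (r | ~q)) -> (r | s))   [eliminate ->]
≡ ~~p | ~((p -> ~p) -> (r | ~q)) | r | s   [eliminate ->]
≡ ~~p | ~(~(p -> ~p) | r | ~q) | r | s   [eliminate ->]
≡ ~~p | ~(~(~p | ~p) | r | ~q) | r | s   [eliminate ->]
≡ p | ~(~(~p | ~p) | r | ~q) | r | s   [double negation]
≡ p | (~~(~p | ~p) & ~r & ~~q) | r | s   [De Morgan]
≡ p | ((~p | ~p) & ~r & ~~q) | r | s   [double negation]
≡ p | ((~p | ~p) & ~r & q) | r | s   [double negation]
≡ (p | ~p | ~p | r | s) & (p | ~r | r | s) & (p | q | r | s)   [distribute | over &]
≡ p | q | r | s   [simplify]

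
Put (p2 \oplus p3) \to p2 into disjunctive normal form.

(p2 \oplus p3) \to p2
⇔ \lnot (p2 \oplus p3) \lor p2   [eliminate \to]
⇔ \lnot ((p2 \land \lnot p3) \lor (\lnot p2 \land p3)) \lor p2   [expand \oplus]
⇔ (\lnot (p2 \land \lnot p3) \land \lnot (\lnot p2 \land p3)) \lor p2   [De Morgan]
⇔ ((\lnot p2 \lor \lnot \lnot p3) \land \lnot (\lnot p2 \land p3)) \lor p2   [De Morgan]
⇔ ((\lnot p2 \lor p3) \land \lnot (\lnot p2 \land p3)) \lor p2   [double negation]
⇔ ((\lnot p2 \lor p3) \land (\lnot \lnot p2 \lor \lnot p3)) \lor p2   [De Morgan]
⇔ ((\lnot p2 \lor p3) \land (p2 \lor \lnot p3)) \lor p2   [double negation]
⇔ (\lnot p2 \land p2) \lor (\lnot p2 \land \lnot p3) \lor (p3 \land p2) \lor (p3 \land \lnot p3) \lor p2   [distribute \land over \lor]
⇔ (\lnot p2 \land \lnot p3) \lor p2   [simplify]

(\lnot p2 \land \lnot p3) \lor p2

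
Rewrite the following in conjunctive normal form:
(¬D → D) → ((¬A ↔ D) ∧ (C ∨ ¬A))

¬D ∨ ¬A

(¬D → D) → ((¬A ↔ D) ∧ (C ∨ ¬A))
⇔ ¬(¬D → D) ∨ ((¬A ↔ D) ∧ (C ∨ ¬A))   (eliminate →)
⇔ ¬(¬¬D ∨ D) ∨ ((¬A ↔ D) ∧ (C ∨ ¬A))   (eliminate →)
⇔ ¬(¬¬D ∨ D) ∨ ((¬A → D) ∧ (D → ¬A) ∧ (C ∨ ¬A))   (eliminate ↔)
⇔ ¬(¬¬D ∨ D) ∨ ((¬¬A ∨ D) ∧ (D → ¬A) ∧ (C ∨ ¬A))   (eliminate →)
⇔ ¬(¬¬D ∨ D) ∨ ((¬¬A ∨ D) ∧ (¬D ∨ ¬A) ∧ (C ∨ ¬A))   (eliminate →)
⇔ (¬¬¬D ∧ ¬D) ∨ ((¬¬A ∨ D) ∧ (¬D ∨ ¬A) ∧ (C ∨ ¬A))   (De Morgan)
⇔ (¬D ∧ ¬D) ∨ ((¬¬A ∨ D) ∧ (¬D ∨ ¬A) ∧ (C ∨ ¬A))   (double negation)
⇔ (¬D ∧ ¬D) ∨ ((A ∨ D) ∧ (¬D ∨ ¬A) ∧ (C ∨ ¬A))   (double negation)
⇔ (¬D ∨ A ∨ D) ∧ (¬D ∨ ¬D ∨ ¬A) ∧ (¬D ∨ C ∨ ¬A) ∧ (¬D ∨ A ∨ D) ∧ (¬D ∨ ¬D ∨ ¬A) ∧ (¬D ∨ C ∨ ¬A)   (distribute ∨ over ∧)
⇔ ¬D ∨ ¬A   (simplify)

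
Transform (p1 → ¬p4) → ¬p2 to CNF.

(p1 ∨ ¬p2) ∧ (p4 ∨ ¬p2)

(p1 → ¬p4) → ¬p2
⇔ ¬(p1 → ¬p4) ∨ ¬p2   [eliminate →]
⇔ ¬(¬p1 ∨ ¬p4) ∨ ¬p2   [eliminate →]
⇔ (¬¬p1 ∧ ¬¬p4) ∨ ¬p2   [De Morgan]
⇔ (p1 ∧ ¬¬p4) ∨ ¬p2   [double negation]
⇔ (p1 ∧ p4) ∨ ¬p2   [double negation]
⇔ (p1 ∨ ¬p2) ∧ (p4 ∨ ¬p2)   [distribute ∨ over ∧]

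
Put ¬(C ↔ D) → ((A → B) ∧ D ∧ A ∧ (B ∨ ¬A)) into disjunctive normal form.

(¬C ∧ ¬D) ∨ (D ∧ C) ∨ (B ∧ D ∧ A)

¬(C ↔ D) → ((A → B) ∧ D ∧ A ∧ (B ∨ ¬A))
≡ ¬¬(C ↔ D) ∨ ((A → B) ∧ D ∧ A ∧ (B ∨ ¬A))   [eliminate →]
≡ ¬¬((C → D) ∧ (D → C)) ∨ ((A → B) ∧ D ∧ A ∧ (B ∨ ¬A))   [eliminate ↔]
≡ ¬¬((¬C ∨ D) ∧ (D → C)) ∨ ((A → B) ∧ D ∧ A ∧ (B ∨ ¬A))   [eliminate →]
≡ ¬¬((¬C ∨ D) ∧ (¬D ∨ C)) ∨ ((A → B) ∧ D ∧ A ∧ (B ∨ ¬A))   [eliminate →]
≡ ¬¬((¬C ∨ D) ∧ (¬D ∨ C)) ∨ ((¬A ∨ B) ∧ D ∧ A ∧ (B ∨ ¬A))   [eliminate →]
≡ ((¬C ∨ D) ∧ (¬D ∨ C)) ∨ ((¬A ∨ B) ∧ D ∧ A ∧ (B ∨ ¬A))   [double negation]
≡ (¬C ∧ ¬D) ∨ (¬C ∧ C) ∨ (D ∧ ¬D) ∨ (D ∧ C) ∨ (¬A ∧ D ∧ A ∧ B) ∨ (¬A ∧ D ∧ A ∧ ¬A) ∨ (B ∧ D ∧ A ∧ B) ∨ (B ∧ D ∧ A ∧ ¬A)   [distribute ∧ over ∨]
≡ (¬C ∧ ¬D) ∨ (D ∧ C) ∨ (B ∧ D ∧ A)   [simplify]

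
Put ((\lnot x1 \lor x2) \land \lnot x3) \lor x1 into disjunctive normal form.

(\lnot x1 \land \lnot x3) \lor (x2 \land \lnot x3) \lor x1

((\lnot x1 \lor x2) \land \lnot x3) \lor x1
⇔ (\lnot x1 \land \lnot x3) \lor (x2 \land \lnot x3) \lor x1   [distribute \land over \lor]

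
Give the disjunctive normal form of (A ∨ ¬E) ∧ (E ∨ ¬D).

(A ∨ ¬E) ∧ (E ∨ ¬D)
= (A ∧ E) ∨ (A ∧ ¬D) ∨ (¬E ∧ E) ∨ (¬E ∧ ¬D)   [distribute ∧ over ∨]
= (A ∧ E) ∨ (A ∧ ¬D) ∨ (¬E ∧ ¬D)   [simplify]

(A ∧ E) ∨ (A ∧ ¬D) ∨ (¬E ∧ ¬D)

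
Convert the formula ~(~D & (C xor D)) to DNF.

D | (~C & ~D)

~(~D & (C xor D))
≡ ~(~D & ((C & ~D) | (~C & D)))   [expand xor]
≡ ~~D | ~((C & ~D) | (~C & D))   [De Morgan]
≡ D | ~((C & ~D) | (~C & D))   [double negation]
≡ D | (~(C & ~D) & ~(~C & D))   [De Morgan]
≡ D | ((~C | ~~D) & ~(~C & D))   [De Morgan]
≡ D | ((~C | D) & ~(~C & D))   [double negation]
≡ D | ((~C | D) & (~~C | ~D))   [De Morgan]
≡ D | ((~C | D) & (C | ~D))   [double negation]
≡ D | (~C & C) | (~C & ~D) | (D & C) | (D & ~D)   [distribute & over |]
≡ D | (~C & ~D)   [simplify]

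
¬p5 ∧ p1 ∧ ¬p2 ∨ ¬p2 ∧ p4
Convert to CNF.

(¬p5 ∨ p4) ∧ (p1 ∨ p4) ∧ ¬p2

¬p5 ∧ p1 ∧ ¬p2 ∨ ¬p2 ∧ p4
≡ (¬p5 ∨ ¬p2) ∧ (¬p5 ∨ p4) ∧ (p1 ∨ ¬p2) ∧ (p1 ∨ p4) ∧ (¬p2 ∨ ¬p2) ∧ (¬p2 ∨ p4)   [distribute ∨ over ∧]
≡ (¬p5 ∨ p4) ∧ (p1 ∨ p4) ∧ ¬p2   [simplify]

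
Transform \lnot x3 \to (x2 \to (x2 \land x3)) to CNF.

x3 \lor \lnot x2

\lnot x3 \to (x2 \to (x2 \land x3))
≡ \lnot \lnot x3 \lor (x2 \to (x2 \land x3))   — eliminate \to
≡ \lnot \lnot x3 \lor \lnot x2 \lor (x2 \land x3)   — eliminate \to
≡ x3 \lor \lnot x2 \lor (x2 \land x3)   — double negation
≡ (x3 \lor \lnot x2 \lor x2) \land (x3 \lor \lnot x2 \lor x3)   — distribute \lor over \land
≡ x3 \lor \lnot x2   — simplify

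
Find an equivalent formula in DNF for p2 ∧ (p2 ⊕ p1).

p2 ∧ ¬p1

p2 ∧ (p2 ⊕ p1)
≡ p2 ∧ ((p2 ∧ ¬p1) ∨ (¬p2 ∧ p1))   — expand ⊕
≡ (p2 ∧ p2 ∧ ¬p1) ∨ (p2 ∧ ¬p2 ∧ p1)   — distribute ∧ over ∨
≡ p2 ∧ ¬p1   — simplify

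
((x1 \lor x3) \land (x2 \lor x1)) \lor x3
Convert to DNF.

x1 \lor x3

((x1 \lor x3) \land (x2 \lor x1)) \lor x3
= (x1 \land x2) \lor (x1 \land x1) \lor (x3 \land x2) \lor (x3 \land x1) \lor x3   [distribute \land over \lor]
= x1 \lor x3   [simplify]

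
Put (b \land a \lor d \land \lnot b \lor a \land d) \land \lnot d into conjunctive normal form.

(b \land a \lor d \land \lnot b \lor a \land d) \land \lnot d
= (b \lor d \lor a) \land (b \lor d \lor d) \land (b \lor \lnot b \lor a) \land (b \lor \lnot b \lor d) \land (a \lor d \lor a) \land (a \lor d \lor d) \land (a \lor \lnot b \lor a) \land (a \lor \lnot b \lor d) \land \lnot d
= (b \lor d) \land (a \lor d) \land (a \lor \lnot b) \land \lnot d

(b \lor d) \land (a \lor d) \land (a \lor \lnot b) \land \lnot d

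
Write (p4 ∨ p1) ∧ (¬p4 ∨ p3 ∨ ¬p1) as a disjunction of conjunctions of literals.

(p4 ∧ p3) ∨ (p4 ∧ ¬p1) ∨ (p1 ∧ ¬p4) ∨ (p1 ∧ p3)

(p4 ∨ p1) ∧ (¬p4 ∨ p3 ∨ ¬p1)
≡ (p4 ∧ ¬p4) ∨ (p4 ∧ p3) ∨ (p4 ∧ ¬p1) ∨ (p1 ∧ ¬p4) ∨ (p1 ∧ p3) ∨ (p1 ∧ ¬p1)   [distribute ∧ over ∨]
≡ (p4 ∧ p3) ∨ (p4 ∧ ¬p1) ∨ (p1 ∧ ¬p4) ∨ (p1 ∧ p3)   [simplify]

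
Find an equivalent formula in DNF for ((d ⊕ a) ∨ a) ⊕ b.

((d ⊕ a) ∨ a) ⊕ b
⇔ (((d ⊕ a) ∨ a) ∧ ¬b) ∨ (¬((d ⊕ a) ∨ a) ∧ b)   [expand ⊕]
⇔ (((d ∧ ¬a) ∨ (¬d ∧ a) ∨ a) ∧ ¬b) ∨ (¬((d ⊕ a) ∨ a) ∧ b)   [expand ⊕]
⇔ (((d ∧ ¬a) ∨ (¬d ∧ a) ∨ a) ∧ ¬b) ∨ (¬((d ∧ ¬a) ∨ (¬d ∧ a) ∨ a) ∧ b)   [expand ⊕]
⇔ (((d ∧ ¬a) ∨ (¬d ∧ a) ∨ a) ∧ ¬b) ∨ (¬(d ∧ ¬a) ∧ ¬(¬d ∧ a) ∧ ¬a ∧ b)   [De Morgan]
⇔ (((d ∧ ¬a) ∨ (¬d ∧ a) ∨ a) ∧ ¬b) ∨ ((¬d ∨ ¬¬a) ∧ ¬(¬d ∧ a) ∧ ¬a ∧ b)   [De Morgan]
⇔ (((d ∧ ¬a) ∨ (¬d ∧ a) ∨ a) ∧ ¬b) ∨ ((¬d ∨ a) ∧ ¬(¬d ∧ a) ∧ ¬a ∧ b)   [double negation]
⇔ (((d ∧ ¬a) ∨ (¬d ∧ a) ∨ a) ∧ ¬b) ∨ ((¬d ∨ a) ∧ (¬¬d ∨ ¬a) ∧ ¬a ∧ b)   [De Morgan]
⇔ (((d ∧ ¬a) ∨ (¬d ∧ a) ∨ a) ∧ ¬b) ∨ ((¬d ∨ a) ∧ (d ∨ ¬a) ∧ ¬a ∧ b)   [double negation]
⇔ (d ∧ ¬a ∧ ¬b) ∨ (¬d ∧ a ∧ ¬b) ∨ (a ∧ ¬b) ∨ (¬d ∧ d ∧ ¬a ∧ b) ∨ (¬d ∧ ¬a ∧ ¬a ∧ b) ∨ (a ∧ d ∧ ¬a ∧ b) ∨ (a ∧ ¬a ∧ ¬a ∧ b)   [distribute ∧ over ∨]
⇔ (d ∧ ¬a ∧ ¬b) ∨ (a ∧ ¬b) ∨ (¬d ∧ ¬a ∧ b)   [simplify]

(d ∧ ¬a ∧ ¬b) ∨ (a ∧ ¬b) ∨ (¬d ∧ ¬a ∧ b)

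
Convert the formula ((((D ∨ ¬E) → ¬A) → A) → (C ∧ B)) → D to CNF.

((((D ∨ ¬E) → ¬A) → A) → (C ∧ B)) → D
≡ ¬((((D ∨ ¬E) → ¬A) → A) → (C ∧ B)) ∨ D   [eliminate →]
≡ ¬(¬(((D ∨ ¬E) → ¬A) → A) ∨ (C ∧ B)) ∨ D   [eliminate →]
≡ ¬(¬(¬((D ∨ ¬E) → ¬A) ∨ A) ∨ (C ∧ B)) ∨ D   [eliminate →]
≡ ¬(¬(¬(¬(D ∨ ¬E) ∨ ¬A) ∨ A) ∨ (C ∧ B)) ∨ D   [eliminate →]
≡ (¬¬(¬(¬(D ∨ ¬E) ∨ ¬A) ∨ A) ∧ ¬(C ∧ B)) ∨ D   [De Morgan]
≡ ((¬(¬(D ∨ ¬E) ∨ ¬A) ∨ A) ∧ ¬(C ∧ B)) ∨ D   [double negation]
≡ (((¬¬(D ∨ ¬E) ∧ ¬¬A) ∨ A) ∧ ¬(C ∧ B)) ∨ D   [De Morgan]
≡ ((((D ∨ ¬E) ∧ ¬¬A) ∨ A) ∧ ¬(C ∧ B)) ∨ D   [double negation]
≡ ((((D ∨ ¬E) ∧ A) ∨ A) ∧ ¬(C ∧ B)) ∨ D   [double negation]
≡ ((((D ∨ ¬E) ∧ A) ∨ A) ∧ (¬C ∨ ¬B)) ∨ D   [De Morgan]
≡ (D ∨ ¬E ∨ A ∨ D) ∧ (A ∨ A ∨ D) ∧ (¬C ∨ ¬B ∨ D)   [distribute ∨ over ∧]
≡ (A ∨ D) ∧ (¬C ∨ ¬B ∨ D)   [simplify]

(A ∨ D) ∧ (¬C ∨ ¬B ∨ D)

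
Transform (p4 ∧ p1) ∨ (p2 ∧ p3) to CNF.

(p4 ∨ p2) ∧ (p4 ∨ p3) ∧ (p1 ∨ p2) ∧ (p1 ∨ p3)

(p4 ∧ p1) ∨ (p2 ∧ p3)
⇔ (p4 ∨ p2) ∧ (p4 ∨ p3) ∧ (p1 ∨ p2) ∧ (p1 ∨ p3)   (distribute ∨ over ∧)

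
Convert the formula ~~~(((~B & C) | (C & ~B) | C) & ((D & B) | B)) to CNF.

~~~(((~B & C) | (C & ~B) | C) & ((D & B) | B))
= ~(((~B & C) | (C & ~B) | C) & ((D & B) | B))   [double negation]
= ~((~B & C) | (C & ~B) | C) | ~((D & B) | B)   [De Morgan]
= (~(~B & C) & ~(C & ~B) & ~C) | ~((D & B) | B)   [De Morgan]
= ((~~B | ~C) & ~(C & ~B) & ~C) | ~((D & B) | B)   [De Morgan]
= ((B | ~C) & ~(C & ~B) & ~C) | ~((D & B) | B)   [double negation]
= ((B | ~C) & (~C | ~~B) & ~C) | ~((D & B) | B)   [De Morgan]
= ((B | ~C) & (~C | B) & ~C) | ~((D & B) | B)   [double negation]
= ((B | ~C) & (~C | B) & ~C) | (~(D & B) & ~B)   [De Morgan]
= ((B | ~C) & (~C | B) & ~C) | ((~D | ~B) & ~B)   [De Morgan]
= (B | ~C | ~D | ~B) & (B | ~C | ~B) & (~C | B | ~D | ~B) & (~C | B | ~B) & (~C | ~D | ~B) & (~C | ~B)   [distribute | over &]
= ~C | ~B   [simplify]

~C | ~B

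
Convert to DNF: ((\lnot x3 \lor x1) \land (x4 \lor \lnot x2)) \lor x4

(\lnot x3 \land \lnot x2) \lor (x1 \land \lnot x2) \lor x4

((\lnot x3 \lor x1) \land (x4 \lor \lnot x2)) \lor x4
≡ (\lnot x3 \land x4) \lor (\lnot x3 \land \lnot x2) \lor (x1 \land x4) \lor (x1 \land \lnot x2) \lor x4   [distribute \land over \lor]
≡ (\lnot x3 \land \lnot x2) \lor (x1 \land \lnot x2) \lor x4   [simplify]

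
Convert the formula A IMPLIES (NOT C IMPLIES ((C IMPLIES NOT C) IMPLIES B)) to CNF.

NOT A OR C OR B

A IMPLIES (NOT C IMPLIES ((C IMPLIES NOT C) IMPLIES B))
⇔ NOT A OR (NOT C IMPLIES ((C IMPLIES NOT C) IMPLIES B))   (eliminate IMPLIES)
⇔ NOT A OR NOT NOT C OR ((C IMPLIES NOT C) IMPLIES B)   (eliminate IMPLIES)
⇔ NOT A OR NOT NOT C OR NOT (C IMPLIES NOT C) OR B   (eliminate IMPLIES)
⇔ NOT A OR NOT NOT C OR NOT (NOT C OR NOT C) OR B   (eliminate IMPLIES)
⇔ NOT A OR C OR NOT (NOT C OR NOT C) OR B   (double negation)
⇔ NOT A OR C OR (NOT NOT C AND NOT NOT C) OR B   (De Morgan)
⇔ NOT A OR C OR (C AND NOT NOT C) OR B   (double negation)
⇔ NOT A OR C OR (C AND C) OR B   (double negation)
⇔ (NOT A OR C OR C OR B) AND (NOT A OR C OR C OR B)   (distribute OR over AND)
⇔ NOT A OR C OR B   (simplify)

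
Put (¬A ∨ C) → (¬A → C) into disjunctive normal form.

(¬A ∨ C) → (¬A → C)
= ¬(¬A ∨ C) ∨ (¬A → C)
= ¬(¬A ∨ C) ∨ ¬¬A ∨ C
= (¬¬A ∧ ¬C) ∨ ¬¬A ∨ C
= (A ∧ ¬C) ∨ ¬¬A ∨ C
= (A ∧ ¬C) ∨ A ∨ C
= A ∨ C

A ∨ C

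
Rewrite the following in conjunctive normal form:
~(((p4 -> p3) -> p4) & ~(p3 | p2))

~(((p4 -> p3) -> p4) & ~(p3 | p2))
⇔ ~((~(p4 -> p3) | p4) & ~(p3 | p2))
⇔ ~((~(~p4 | p3) | p4) & ~(p3 | p2))
⇔ ~(~(~p4 | p3) | p4) | ~~(p3 | p2)
⇔ (~~(~p4 | p3) & ~p4) | ~~(p3 | p2)
⇔ ((~p4 | p3) & ~p4) | ~~(p3 | p2)
⇔ ((~p4 | p3) & ~p4) | p3 | p2
⇔ (~p4 | p3 | p3 | p2) & (~p4 | p3 | p2)
⇔ ~p4 | p3 | p2

~p4 | p3 | p2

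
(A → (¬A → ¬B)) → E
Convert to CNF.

(A ∨ E) ∧ (¬A ∨ E) ∧ (B ∨ E)

(A → (¬A → ¬B)) → E
≡ ¬(A → (¬A → ¬B)) ∨ E   [eliminate →]
≡ ¬(¬A ∨ (¬A → ¬B)) ∨ E   [eliminate →]
≡ ¬(¬A ∨ ¬¬A ∨ ¬B) ∨ E   [eliminate →]
≡ (¬¬A ∧ ¬¬¬A ∧ ¬¬B) ∨ E   [De Morgan]
≡ (A ∧ ¬¬¬A ∧ ¬¬B) ∨ E   [double negation]
≡ (A ∧ ¬A ∧ ¬¬B) ∨ E   [double negation]
≡ (A ∧ ¬A ∧ B) ∨ E   [double negation]
≡ (A ∨ E) ∧ (¬A ∨ E) ∧ (B ∨ E)   [distribute ∨ over ∧]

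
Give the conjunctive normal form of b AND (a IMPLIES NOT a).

b AND NOT a

b AND (a IMPLIES NOT a)
≡ b AND (NOT a OR NOT a)   [eliminate IMPLIES]
≡ b AND NOT a   [simplify]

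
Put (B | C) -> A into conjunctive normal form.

(~B | A) & (~C | A)

(B | C) -> A
⇔ ~(B | C) | A
⇔ (~B & ~C) | A
⇔ (~B | A) & (~C | A)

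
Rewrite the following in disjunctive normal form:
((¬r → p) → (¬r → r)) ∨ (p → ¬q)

((¬r → p) → (¬r → r)) ∨ (p → ¬q)
⇔ ¬(¬r → p) ∨ (¬r → r) ∨ (p → ¬q)   [eliminate →]
⇔ ¬(¬¬r ∨ p) ∨ (¬r → r) ∨ (p → ¬q)   [eliminate →]
⇔ ¬(¬¬r ∨ p) ∨ ¬¬r ∨ r ∨ (p → ¬q)   [eliminate →]
⇔ ¬(¬¬r ∨ p) ∨ ¬¬r ∨ r ∨ ¬p ∨ ¬q   [eliminate →]
⇔ (¬¬¬r ∧ ¬p) ∨ ¬¬r ∨ r ∨ ¬p ∨ ¬q   [De Morgan]
⇔ (¬r ∧ ¬p) ∨ ¬¬r ∨ r ∨ ¬p ∨ ¬q   [double negation]
⇔ (¬r ∧ ¬p) ∨ r ∨ r ∨ ¬p ∨ ¬q   [double negation]
⇔ r ∨ ¬p ∨ ¬q   [simplify]

r ∨ ¬p ∨ ¬q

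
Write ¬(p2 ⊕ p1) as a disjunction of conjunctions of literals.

¬(p2 ⊕ p1)
≡ ¬((p2 ∧ ¬p1) ∨ (¬p2 ∧ p1))   (expand ⊕)
≡ ¬(p2 ∧ ¬p1) ∧ ¬(¬p2 ∧ p1)   (De Morgan)
≡ (¬p2 ∨ ¬¬p1) ∧ ¬(¬p2 ∧ p1)   (De Morgan)
≡ (¬p2 ∨ p1) ∧ ¬(¬p2 ∧ p1)   (double negation)
≡ (¬p2 ∨ p1) ∧ (¬¬p2 ∨ ¬p1)   (De Morgan)
≡ (¬p2 ∨ p1) ∧ (p2 ∨ ¬p1)   (double negation)
≡ (¬p2 ∧ p2) ∨ (¬p2 ∧ ¬p1) ∨ (p1 ∧ p2) ∨ (p1 ∧ ¬p1)   (distribute ∧ over ∨)
≡ (¬p2 ∧ ¬p1) ∨ (p1 ∧ p2)   (simplify)

(¬p2 ∧ ¬p1) ∨ (p1 ∧ p2)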